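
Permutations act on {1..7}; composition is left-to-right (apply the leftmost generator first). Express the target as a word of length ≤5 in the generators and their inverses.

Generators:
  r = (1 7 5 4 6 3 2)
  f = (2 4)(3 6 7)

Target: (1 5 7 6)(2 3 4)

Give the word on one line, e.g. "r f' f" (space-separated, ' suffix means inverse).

  after f': (2 4)(3 7 6)
  after r': (1 2 5 7 4 3)
  after f: (1 4 6 7 2 5 3)
  after r': (1 5 6)(2 7 3)
  after f: (1 5 7 6)(2 3 4)

f' r' f r' f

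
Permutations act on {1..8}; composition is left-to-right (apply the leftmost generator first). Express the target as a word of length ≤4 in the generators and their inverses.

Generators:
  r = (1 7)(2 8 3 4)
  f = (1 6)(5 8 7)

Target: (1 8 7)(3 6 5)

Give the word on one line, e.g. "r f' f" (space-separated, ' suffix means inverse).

r' f r f

  after r': (1 7)(2 4 3 8)
  after f: (1 5 8 2 4 3 7 6)
  after r: (1 5 3)(6 7)
  after f: (1 8 7)(3 6 5)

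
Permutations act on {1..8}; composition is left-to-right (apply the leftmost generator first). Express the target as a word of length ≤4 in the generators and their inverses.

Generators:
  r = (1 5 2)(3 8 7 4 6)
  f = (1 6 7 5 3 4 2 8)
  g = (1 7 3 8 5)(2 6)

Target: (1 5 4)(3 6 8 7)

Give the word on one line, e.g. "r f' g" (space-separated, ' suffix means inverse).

r g' g' f'

  after r: (1 5 2)(3 8 7 4 6)
  after g': (1 8)(2 5 6 7 4)
  after g': (1 3 7 4 6)(2 8 5)
  after f': (1 5 4)(3 6 8 7)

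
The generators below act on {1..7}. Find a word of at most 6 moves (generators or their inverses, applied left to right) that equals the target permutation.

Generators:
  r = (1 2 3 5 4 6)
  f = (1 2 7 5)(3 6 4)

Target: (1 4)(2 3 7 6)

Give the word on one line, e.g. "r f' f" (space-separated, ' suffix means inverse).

r f' r' r'

  after r: (1 2 3 5 4 6)
  after f': (2 4 3 7)(5 6)
  after r': (1 6 3 7)(2 5 4)
  after r': (1 4)(2 3 7 6)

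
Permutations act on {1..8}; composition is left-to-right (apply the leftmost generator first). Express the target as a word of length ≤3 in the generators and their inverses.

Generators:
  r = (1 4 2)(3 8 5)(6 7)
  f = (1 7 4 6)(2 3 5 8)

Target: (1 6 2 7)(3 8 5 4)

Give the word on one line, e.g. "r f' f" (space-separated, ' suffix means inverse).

  after r: (1 4 2)(3 8 5)(6 7)
  after f': (1 7 4 8 3 5 2 6)
  after r': (1 6 2 7)(3 8 5 4)

r f' r'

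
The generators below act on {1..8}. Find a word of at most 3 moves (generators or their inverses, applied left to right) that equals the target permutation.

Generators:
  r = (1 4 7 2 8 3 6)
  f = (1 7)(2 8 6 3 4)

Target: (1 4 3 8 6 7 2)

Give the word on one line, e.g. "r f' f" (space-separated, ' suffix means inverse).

  after f: (1 7)(2 8 6 3 4)
  after f: (2 6 4 8 3)
  after r: (1 4 3 8 6 7 2)

f f r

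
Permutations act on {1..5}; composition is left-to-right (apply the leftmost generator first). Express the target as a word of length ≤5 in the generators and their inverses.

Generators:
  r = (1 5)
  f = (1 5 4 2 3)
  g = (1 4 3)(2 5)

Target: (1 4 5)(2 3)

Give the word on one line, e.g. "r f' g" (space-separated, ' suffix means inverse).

  after g': (1 3 4)(2 5)
  after f: (2 4 5 3)
  after g': (1 3 5 4 2)
  after g': (1 4 5)(2 3)

g' f g' g'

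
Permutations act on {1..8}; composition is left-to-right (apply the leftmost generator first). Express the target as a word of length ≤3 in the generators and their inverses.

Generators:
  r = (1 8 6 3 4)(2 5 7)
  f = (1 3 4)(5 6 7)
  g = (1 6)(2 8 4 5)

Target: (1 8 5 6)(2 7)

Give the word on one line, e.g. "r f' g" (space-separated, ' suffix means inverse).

r f'

  after r: (1 8 6 3 4)(2 5 7)
  after f': (1 8 5 6)(2 7)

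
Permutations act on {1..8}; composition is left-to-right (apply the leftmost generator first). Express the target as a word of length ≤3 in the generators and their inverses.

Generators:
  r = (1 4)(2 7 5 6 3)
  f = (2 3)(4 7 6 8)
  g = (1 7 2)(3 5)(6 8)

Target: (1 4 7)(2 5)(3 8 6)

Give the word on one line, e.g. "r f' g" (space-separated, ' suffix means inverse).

r' g

  after r': (1 4)(2 3 6 5 7)
  after g: (1 4 7)(2 5)(3 8 6)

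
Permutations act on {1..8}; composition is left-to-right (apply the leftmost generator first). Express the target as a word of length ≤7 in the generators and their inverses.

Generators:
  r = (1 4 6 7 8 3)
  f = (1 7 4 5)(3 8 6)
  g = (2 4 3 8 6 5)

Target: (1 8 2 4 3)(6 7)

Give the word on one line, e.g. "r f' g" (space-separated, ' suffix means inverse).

  after r': (1 3 8 7 6 4)
  after g: (1 8 7 5 2 4)(3 6)
  after r': (1 7 5 2)(3 4)(6 8)
  after r': (1 6 7 5 2 3)(4 8)
  after g': (1 8 2 4 3)(6 7)

r' g r' r' g'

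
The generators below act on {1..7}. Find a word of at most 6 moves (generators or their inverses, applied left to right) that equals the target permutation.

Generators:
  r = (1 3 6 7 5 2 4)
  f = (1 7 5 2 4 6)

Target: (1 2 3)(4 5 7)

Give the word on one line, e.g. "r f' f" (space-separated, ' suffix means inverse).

  after r': (1 4 2 5 7 6 3)
  after f': (1 2 7 4 5)(3 6)
  after f': (1 5 6 3 4 7 2)
  after r: (1 2 3)(4 5 7)

r' f' f' r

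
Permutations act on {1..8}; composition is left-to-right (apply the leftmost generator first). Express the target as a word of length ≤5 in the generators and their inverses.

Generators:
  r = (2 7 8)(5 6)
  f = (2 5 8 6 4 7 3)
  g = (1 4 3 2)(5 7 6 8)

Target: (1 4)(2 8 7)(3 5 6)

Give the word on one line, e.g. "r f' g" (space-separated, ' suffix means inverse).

  after f: (2 5 8 6 4 7 3)
  after r': (2 6 4)(3 8 5 7)
  after g: (1 4)(2 8 7)(3 5 6)

f r' g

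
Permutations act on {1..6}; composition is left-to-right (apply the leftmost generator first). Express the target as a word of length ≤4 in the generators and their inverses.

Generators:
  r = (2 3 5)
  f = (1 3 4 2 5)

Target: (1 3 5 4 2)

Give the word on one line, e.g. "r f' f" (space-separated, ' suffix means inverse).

  after r': (2 5 3)
  after f: (1 3 5 4 2)

r' f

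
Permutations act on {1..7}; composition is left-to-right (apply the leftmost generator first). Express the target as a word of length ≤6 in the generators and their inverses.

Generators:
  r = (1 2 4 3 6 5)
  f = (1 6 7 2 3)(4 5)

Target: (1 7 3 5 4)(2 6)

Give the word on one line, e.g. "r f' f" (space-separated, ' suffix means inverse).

r' r' f r r

  after r': (1 5 6 3 4 2)
  after r': (1 6 4)(2 5 3)
  after f: (1 7 2 4 6 5)
  after r: (1 7 4 5 2 3 6)
  after r: (1 7 3 5 4)(2 6)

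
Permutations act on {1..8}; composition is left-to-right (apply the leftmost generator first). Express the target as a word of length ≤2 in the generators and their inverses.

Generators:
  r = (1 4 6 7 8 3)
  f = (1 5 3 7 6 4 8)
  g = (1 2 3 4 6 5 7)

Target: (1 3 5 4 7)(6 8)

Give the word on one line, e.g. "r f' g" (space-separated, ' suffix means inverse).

  after f': (1 8 4 6 7 3 5)
  after r: (1 3 5 4 7)(6 8)

f' r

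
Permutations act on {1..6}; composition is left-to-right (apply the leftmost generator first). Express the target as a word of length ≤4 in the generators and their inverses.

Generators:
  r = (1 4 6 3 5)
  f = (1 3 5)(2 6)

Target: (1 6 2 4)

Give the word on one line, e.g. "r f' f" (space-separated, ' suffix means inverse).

f r'

  after f: (1 3 5)(2 6)
  after r': (1 6 2 4)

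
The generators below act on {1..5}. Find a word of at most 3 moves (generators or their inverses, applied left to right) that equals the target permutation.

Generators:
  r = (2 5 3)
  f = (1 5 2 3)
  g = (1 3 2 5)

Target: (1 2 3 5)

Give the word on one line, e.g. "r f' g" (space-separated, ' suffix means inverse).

  after g: (1 3 2 5)
  after r': (1 5)
  after r': (1 2 3 5)

g r' r'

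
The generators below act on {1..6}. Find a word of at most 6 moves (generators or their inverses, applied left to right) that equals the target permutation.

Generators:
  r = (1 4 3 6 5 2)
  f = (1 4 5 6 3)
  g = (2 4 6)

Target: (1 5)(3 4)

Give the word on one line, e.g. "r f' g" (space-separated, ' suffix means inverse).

  after r: (1 4 3 6 5 2)
  after f: (1 5 2 4)
  after f: (1 6 3)(2 5)
  after r: (1 5)(3 4)

r f f r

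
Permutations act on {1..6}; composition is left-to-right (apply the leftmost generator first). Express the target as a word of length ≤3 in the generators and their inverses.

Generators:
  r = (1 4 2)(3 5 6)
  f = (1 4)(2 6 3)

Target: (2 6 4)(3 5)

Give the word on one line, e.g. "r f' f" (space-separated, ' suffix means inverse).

f' r'

  after f': (1 4)(2 3 6)
  after r': (2 6 4)(3 5)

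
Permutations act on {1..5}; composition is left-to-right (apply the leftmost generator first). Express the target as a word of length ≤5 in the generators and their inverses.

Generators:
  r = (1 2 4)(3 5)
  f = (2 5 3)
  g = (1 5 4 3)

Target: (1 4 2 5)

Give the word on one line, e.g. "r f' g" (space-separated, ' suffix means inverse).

  after g': (1 3 4 5)
  after r': (1 5 4 3 2)
  after r': (1 3)(2 4 5)
  after g: (2 3 5)
  after r': (1 4 2 5)

g' r' r' g r'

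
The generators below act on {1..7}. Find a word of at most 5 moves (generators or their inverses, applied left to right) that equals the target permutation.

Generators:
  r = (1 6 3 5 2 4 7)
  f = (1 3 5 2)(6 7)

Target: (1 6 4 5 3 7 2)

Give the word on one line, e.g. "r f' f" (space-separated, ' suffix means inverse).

r f r r

  after r: (1 6 3 5 2 4 7)
  after f: (1 7 3 2 4 6 5)
  after r: (2 7 5 6)(3 4)
  after r: (1 6 4 5 3 7 2)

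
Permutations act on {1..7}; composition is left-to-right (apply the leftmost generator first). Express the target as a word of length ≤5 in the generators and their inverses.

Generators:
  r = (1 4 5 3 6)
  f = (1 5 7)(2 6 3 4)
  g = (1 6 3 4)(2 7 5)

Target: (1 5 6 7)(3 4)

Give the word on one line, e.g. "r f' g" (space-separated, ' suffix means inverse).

r' g g f g'

  after r': (1 6 3 5 4)
  after g: (1 3 2 7 5)(4 6)
  after g: (1 4 3 7 2 5 6)
  after f: (1 2 7 6 5 3)
  after g': (1 5 6 7)(3 4)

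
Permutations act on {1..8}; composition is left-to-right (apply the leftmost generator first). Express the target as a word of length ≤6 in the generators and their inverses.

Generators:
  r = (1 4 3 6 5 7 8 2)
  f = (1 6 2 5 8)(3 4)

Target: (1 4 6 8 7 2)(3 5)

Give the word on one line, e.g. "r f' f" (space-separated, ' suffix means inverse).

  after f: (1 6 2 5 8)(3 4)
  after f: (1 2 8 6 5)
  after r: (3 6 7 8 5 4)
  after r: (1 4 6 8 7 2)(3 5)

f f r r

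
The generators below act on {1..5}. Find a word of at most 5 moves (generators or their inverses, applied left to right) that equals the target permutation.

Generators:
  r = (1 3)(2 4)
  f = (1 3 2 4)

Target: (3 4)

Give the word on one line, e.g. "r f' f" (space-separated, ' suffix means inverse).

f r r r

  after f: (1 3 2 4)
  after r: (3 4)
  after r: (1 3 2 4)
  after r: (3 4)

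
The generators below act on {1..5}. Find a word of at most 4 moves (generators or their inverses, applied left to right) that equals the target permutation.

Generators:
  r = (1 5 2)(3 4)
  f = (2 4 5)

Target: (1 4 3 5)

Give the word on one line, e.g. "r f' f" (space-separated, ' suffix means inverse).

r' f

  after r': (1 2 5)(3 4)
  after f: (1 4 3 5)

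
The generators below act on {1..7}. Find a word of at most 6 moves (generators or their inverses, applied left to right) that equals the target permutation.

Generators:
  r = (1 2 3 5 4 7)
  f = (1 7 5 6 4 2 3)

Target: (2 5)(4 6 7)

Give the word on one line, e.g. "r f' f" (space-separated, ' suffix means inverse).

r r r f' f'

  after r: (1 2 3 5 4 7)
  after r: (1 3 4)(2 5 7)
  after r: (1 5)(2 4)(3 7)
  after f': (1 7 2 6 5 3)
  after f': (2 5)(4 6 7)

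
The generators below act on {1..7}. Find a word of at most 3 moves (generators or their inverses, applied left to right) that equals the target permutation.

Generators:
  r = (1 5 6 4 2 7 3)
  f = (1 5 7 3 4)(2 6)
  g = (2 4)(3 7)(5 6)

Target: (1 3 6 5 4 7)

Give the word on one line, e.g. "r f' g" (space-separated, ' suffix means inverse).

  after r': (1 3 7 2 4 6 5)
  after r': (1 7 4 5 3 2 6)
  after f: (1 3 6 5 4 7)

r' r' f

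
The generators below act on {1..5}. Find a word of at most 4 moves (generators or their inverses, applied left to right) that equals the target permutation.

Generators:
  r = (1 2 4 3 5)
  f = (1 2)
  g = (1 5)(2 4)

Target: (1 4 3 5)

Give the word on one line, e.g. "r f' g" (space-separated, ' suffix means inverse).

  after f': (1 2)
  after r: (1 4 3 5)

f' r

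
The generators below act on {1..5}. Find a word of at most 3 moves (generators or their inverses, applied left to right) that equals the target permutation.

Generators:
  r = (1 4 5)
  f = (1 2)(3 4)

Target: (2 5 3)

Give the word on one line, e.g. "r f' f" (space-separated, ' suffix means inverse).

f r' f'

  after f: (1 2)(3 4)
  after r': (1 2 5 4 3)
  after f': (2 5 3)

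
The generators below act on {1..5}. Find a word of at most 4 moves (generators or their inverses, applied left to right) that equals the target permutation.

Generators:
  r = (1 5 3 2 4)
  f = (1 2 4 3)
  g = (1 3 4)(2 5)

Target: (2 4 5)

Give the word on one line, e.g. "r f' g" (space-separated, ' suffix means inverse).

  after f': (1 3 4 2)
  after g': (2 4 5)

f' g'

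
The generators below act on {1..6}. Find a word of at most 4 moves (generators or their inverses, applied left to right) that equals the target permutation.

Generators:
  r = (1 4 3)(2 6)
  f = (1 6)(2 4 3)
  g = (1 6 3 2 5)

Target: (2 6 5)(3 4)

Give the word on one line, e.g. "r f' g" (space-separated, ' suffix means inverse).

f' g'

  after f': (1 6)(2 3 4)
  after g': (2 6 5)(3 4)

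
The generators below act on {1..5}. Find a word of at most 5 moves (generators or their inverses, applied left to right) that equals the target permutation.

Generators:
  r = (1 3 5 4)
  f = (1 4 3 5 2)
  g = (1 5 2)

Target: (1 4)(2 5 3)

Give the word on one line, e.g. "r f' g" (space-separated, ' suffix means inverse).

g' g' f g r'

  after g': (1 2 5)
  after g': (1 5 2)
  after f: (1 2 4 3 5)
  after g: (2 4 3)
  after r': (1 4)(2 5 3)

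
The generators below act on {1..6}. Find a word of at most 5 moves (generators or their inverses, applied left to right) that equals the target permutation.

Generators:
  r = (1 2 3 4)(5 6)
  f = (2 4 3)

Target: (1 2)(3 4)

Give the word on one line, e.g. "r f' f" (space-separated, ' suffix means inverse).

  after f: (2 4 3)
  after r': (1 4 2 3)(5 6)
  after f': (1 2 4 3)(5 6)
  after r: (1 3 2)
  after f: (1 2)(3 4)

f r' f' r f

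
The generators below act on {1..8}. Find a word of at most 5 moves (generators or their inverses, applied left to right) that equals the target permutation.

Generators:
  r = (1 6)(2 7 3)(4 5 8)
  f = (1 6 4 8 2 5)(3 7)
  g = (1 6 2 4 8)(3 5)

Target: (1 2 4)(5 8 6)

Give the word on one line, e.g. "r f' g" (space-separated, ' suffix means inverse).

  after f: (1 6 4 8 2 5)(3 7)
  after f: (1 4 2)(5 6 8)
  after f: (1 8)(2 6)(3 7)(4 5)
  after f: (1 2 4)(5 8 6)

f f f f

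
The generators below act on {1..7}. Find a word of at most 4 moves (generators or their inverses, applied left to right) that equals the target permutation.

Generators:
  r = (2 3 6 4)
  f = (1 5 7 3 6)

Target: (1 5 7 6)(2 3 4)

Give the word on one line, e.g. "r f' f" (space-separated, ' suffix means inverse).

  after f: (1 5 7 3 6)
  after r: (1 5 7 6)(2 3 4)

f r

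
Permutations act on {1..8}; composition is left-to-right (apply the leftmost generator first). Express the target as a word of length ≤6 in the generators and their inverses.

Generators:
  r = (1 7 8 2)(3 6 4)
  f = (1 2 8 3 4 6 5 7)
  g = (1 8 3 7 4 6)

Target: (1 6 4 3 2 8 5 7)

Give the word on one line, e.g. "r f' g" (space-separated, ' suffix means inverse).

g' r f' r' g

  after g': (1 6 4 7 3 8)
  after r: (1 4 8 7 6 3 2)
  after f': (1 3)(2 7 4)(5 6 8)
  after r': (1 4 8 5 3 2)(6 7)
  after g: (1 6 4 3 2 8 5 7)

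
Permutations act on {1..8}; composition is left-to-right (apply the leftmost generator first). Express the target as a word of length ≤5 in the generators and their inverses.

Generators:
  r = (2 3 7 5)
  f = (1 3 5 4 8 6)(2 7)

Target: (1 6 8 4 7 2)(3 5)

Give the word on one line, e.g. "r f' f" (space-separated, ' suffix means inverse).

  after r: (2 3 7 5)
  after f': (1 6 8 4 5 7 3 2)
  after r': (1 6 8 4 7 2)(3 5)

r f' r'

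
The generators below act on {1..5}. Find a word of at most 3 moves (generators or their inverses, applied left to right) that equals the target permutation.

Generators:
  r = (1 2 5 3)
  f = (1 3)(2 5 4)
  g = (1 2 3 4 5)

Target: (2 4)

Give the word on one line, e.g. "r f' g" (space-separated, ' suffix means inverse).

r' g' g'

  after r': (1 3 5 2)
  after g': (1 2 5)(3 4)
  after g': (2 4)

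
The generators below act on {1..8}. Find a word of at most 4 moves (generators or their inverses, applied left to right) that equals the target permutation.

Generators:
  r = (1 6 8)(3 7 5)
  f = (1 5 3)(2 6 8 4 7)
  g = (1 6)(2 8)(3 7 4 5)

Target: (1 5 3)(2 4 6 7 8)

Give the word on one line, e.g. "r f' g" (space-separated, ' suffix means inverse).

f' f'

  after f': (1 3 5)(2 7 4 8 6)
  after f': (1 5 3)(2 4 6 7 8)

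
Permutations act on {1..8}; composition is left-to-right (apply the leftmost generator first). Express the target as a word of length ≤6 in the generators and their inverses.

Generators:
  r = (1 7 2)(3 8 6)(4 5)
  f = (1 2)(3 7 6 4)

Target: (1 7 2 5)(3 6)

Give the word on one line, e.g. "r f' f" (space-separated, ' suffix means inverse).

r' f' f' r'

  after r': (1 2 7)(3 6 8)(4 5)
  after f': (2 3 7)(4 5 6 8)
  after f': (1 2 4 5 7)(6 8)
  after r': (1 7 2 5)(3 6)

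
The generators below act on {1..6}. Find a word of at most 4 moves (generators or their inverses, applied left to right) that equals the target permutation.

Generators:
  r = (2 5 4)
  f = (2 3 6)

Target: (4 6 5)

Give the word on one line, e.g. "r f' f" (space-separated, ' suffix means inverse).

f r f'

  after f: (2 3 6)
  after r: (2 3 6 5 4)
  after f': (4 6 5)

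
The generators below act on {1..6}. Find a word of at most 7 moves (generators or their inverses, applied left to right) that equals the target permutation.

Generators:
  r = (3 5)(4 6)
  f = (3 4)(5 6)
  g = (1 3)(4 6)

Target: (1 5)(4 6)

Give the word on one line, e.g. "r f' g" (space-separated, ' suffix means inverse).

  after g': (1 3)(4 6)
  after f: (1 4 5 6 3)
  after r': (1 6 5 4 3)
  after f: (1 5 3)
  after g: (1 5)(4 6)

g' f r' f g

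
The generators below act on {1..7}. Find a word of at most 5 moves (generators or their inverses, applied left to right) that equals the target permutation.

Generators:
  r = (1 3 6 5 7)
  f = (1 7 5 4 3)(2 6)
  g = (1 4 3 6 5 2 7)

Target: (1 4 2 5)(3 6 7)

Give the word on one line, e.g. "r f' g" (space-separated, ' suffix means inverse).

  after g: (1 4 3 6 5 2 7)
  after g: (1 3 5 7 4 6 2)
  after g: (1 6 7 3 2 4 5)
  after r': (1 3 2 4 6 5 7)
  after f': (1 4 2 5)(3 6 7)

g g g r' f'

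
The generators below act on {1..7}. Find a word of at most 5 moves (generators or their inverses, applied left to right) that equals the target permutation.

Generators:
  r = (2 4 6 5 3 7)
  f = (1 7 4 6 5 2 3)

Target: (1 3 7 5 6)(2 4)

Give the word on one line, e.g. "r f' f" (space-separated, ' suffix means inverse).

f r f

  after f: (1 7 4 6 5 2 3)
  after r: (1 2 7 6 3)(4 5)
  after f: (1 3 7 5 6)(2 4)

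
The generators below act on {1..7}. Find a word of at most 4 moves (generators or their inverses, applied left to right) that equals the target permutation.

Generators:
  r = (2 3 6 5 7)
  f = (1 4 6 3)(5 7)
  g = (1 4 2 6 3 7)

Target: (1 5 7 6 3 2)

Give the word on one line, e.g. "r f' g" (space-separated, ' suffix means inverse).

f' r' g r

  after f': (1 3 6 4)(5 7)
  after r': (1 2 7 6 4)
  after g: (1 6 2)(3 7)
  after r: (1 5 7 6 3 2)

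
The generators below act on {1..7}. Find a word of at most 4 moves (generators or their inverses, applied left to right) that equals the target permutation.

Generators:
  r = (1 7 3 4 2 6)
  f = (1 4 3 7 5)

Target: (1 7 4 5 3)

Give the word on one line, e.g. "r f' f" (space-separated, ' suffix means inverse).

  after f: (1 4 3 7 5)
  after f: (1 3 5 4 7)
  after f: (1 7 4 5 3)

f f f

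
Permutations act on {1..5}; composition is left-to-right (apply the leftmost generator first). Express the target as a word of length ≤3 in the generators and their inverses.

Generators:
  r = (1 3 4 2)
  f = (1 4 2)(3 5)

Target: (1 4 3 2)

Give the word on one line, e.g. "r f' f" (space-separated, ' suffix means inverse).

  after r': (1 2 4 3)
  after f: (3 4 5)
  after f: (1 4 3 2)

r' f f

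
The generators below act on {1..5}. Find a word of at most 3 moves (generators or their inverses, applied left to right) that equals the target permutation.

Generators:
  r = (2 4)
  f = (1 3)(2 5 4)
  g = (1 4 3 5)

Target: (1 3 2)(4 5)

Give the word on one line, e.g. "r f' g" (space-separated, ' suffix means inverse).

g' f g

  after g': (1 5 3 4)
  after f: (1 4 3 2 5)
  after g: (1 3 2)(4 5)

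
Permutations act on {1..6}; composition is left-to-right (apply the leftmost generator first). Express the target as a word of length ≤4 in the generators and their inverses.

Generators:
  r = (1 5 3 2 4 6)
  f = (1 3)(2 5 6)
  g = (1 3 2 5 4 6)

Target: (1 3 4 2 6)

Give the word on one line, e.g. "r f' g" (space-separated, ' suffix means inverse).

  after r': (1 6 4 2 3 5)
  after r': (1 4 3)(2 5 6)
  after r': (1 2)(3 6)(4 5)
  after g': (1 3 4 2 6)

r' r' r' g'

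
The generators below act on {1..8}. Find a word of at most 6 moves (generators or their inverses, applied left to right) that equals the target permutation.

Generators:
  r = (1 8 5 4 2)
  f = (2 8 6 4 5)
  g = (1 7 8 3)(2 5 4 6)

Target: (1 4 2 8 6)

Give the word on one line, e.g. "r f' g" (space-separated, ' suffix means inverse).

  after r: (1 8 5 4 2)
  after f: (1 6 4 8 2)
  after f: (1 4 6 5 2)
  after f: (1 5 8 6 2)
  after r: (1 4 2 8 6)

r f f f r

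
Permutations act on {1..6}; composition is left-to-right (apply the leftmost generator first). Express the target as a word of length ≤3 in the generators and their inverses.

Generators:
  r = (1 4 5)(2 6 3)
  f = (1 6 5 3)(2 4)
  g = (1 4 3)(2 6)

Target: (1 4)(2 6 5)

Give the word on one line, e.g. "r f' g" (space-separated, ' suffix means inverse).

  after r: (1 4 5)(2 6 3)
  after g': (3 6 4 5)
  after r: (1 4)(2 6 5)

r g' r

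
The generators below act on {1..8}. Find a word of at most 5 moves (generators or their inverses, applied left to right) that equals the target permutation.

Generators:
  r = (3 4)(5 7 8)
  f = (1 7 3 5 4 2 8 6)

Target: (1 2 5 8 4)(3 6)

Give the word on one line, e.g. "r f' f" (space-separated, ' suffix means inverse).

  after r: (3 4)(5 7 8)
  after f: (1 7 6)(2 8 4 5 3)
  after r': (1 5 4 8 3 2 7 6)
  after f: (1 4 6 7)(2 3 8 5)
  after f: (1 2 5 8 4)(3 6)

r f r' f f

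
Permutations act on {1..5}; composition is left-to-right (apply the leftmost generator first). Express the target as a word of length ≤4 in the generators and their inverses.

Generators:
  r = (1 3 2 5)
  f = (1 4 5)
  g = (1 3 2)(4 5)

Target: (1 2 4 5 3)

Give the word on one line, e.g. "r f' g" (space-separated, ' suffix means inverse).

r r f

  after r: (1 3 2 5)
  after r: (1 2)(3 5)
  after f: (1 2 4 5 3)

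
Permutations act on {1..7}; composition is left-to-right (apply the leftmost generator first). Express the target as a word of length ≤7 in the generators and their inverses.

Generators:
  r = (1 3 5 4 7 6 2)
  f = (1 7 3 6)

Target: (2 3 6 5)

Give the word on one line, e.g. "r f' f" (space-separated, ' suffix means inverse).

r f' r r r

  after r: (1 3 5 4 7 6 2)
  after f': (1 7 3 5 4)(2 6)
  after r: (1 6)(3 4)(5 7)
  after r: (1 2)(3 7 4 5 6)
  after r: (2 3 6 5)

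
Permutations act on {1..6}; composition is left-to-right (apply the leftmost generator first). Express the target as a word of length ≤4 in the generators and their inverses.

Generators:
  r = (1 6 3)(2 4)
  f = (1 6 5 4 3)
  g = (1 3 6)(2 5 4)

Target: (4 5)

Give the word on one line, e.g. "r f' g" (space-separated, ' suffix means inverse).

r g

  after r: (1 6 3)(2 4)
  after g: (4 5)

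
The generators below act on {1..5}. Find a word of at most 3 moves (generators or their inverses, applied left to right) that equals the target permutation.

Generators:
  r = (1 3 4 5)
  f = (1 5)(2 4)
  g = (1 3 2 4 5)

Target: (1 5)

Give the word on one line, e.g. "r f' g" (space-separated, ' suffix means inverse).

  after f: (1 5)(2 4)
  after r': (1 4 2 3)
  after g: (1 5)

f r' g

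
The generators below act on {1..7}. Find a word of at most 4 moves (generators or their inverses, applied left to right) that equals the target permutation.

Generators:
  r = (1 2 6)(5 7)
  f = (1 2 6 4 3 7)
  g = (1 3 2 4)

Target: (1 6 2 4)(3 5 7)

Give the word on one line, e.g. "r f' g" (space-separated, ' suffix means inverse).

f r g'

  after f: (1 2 6 4 3 7)
  after r: (1 6 4 3 5 7 2)
  after g': (1 6 2 4)(3 5 7)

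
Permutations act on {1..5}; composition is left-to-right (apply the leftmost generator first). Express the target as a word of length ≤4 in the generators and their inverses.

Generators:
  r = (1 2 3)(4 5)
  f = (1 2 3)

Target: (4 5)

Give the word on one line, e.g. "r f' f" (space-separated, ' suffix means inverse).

  after f': (1 3 2)
  after r': (1 2 3)(4 5)
  after f': (4 5)

f' r' f'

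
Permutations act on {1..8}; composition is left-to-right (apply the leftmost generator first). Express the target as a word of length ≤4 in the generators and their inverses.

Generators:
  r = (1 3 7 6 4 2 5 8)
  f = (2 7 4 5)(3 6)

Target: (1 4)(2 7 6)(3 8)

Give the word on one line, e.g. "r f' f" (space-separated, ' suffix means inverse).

f r f r

  after f: (2 7 4 5)(3 6)
  after r: (1 3 4 8)(2 6 7)
  after f: (1 6 4 8)(2 3 5)
  after r: (1 4)(2 7 6)(3 8)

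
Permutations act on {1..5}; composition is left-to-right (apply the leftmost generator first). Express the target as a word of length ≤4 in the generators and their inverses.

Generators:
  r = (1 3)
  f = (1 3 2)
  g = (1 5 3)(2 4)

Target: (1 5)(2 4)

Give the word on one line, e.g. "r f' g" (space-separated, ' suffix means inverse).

g r'

  after g: (1 5 3)(2 4)
  after r': (1 5)(2 4)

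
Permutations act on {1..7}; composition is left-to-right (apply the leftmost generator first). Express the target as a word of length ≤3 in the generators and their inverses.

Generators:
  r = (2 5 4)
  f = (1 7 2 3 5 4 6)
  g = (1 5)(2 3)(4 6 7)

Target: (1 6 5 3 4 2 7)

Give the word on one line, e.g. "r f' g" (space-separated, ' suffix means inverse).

f' r r

  after f': (1 6 4 5 3 2 7)
  after r: (1 6 2 7)(3 5)
  after r: (1 6 5 3 4 2 7)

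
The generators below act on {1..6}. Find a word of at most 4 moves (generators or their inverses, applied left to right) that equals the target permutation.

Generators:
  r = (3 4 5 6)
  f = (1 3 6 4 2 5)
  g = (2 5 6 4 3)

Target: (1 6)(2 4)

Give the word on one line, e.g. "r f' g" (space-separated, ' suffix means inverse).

g' f r g'

  after g': (2 3 4 6 5)
  after f: (1 3 2 6)
  after r: (1 4 5 6)(2 3)
  after g': (1 6)(2 4)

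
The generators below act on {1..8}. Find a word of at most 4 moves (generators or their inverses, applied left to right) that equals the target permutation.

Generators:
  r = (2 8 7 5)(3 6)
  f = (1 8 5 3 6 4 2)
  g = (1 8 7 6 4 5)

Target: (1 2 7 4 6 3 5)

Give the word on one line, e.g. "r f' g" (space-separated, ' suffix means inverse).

r r f'

  after r: (2 8 7 5)(3 6)
  after r: (2 7)(5 8)
  after f': (1 2 7 4 6 3 5)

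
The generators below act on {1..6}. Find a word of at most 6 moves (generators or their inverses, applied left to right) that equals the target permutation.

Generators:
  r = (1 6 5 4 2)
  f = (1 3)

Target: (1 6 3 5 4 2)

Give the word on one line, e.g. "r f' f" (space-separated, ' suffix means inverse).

r' f r r

  after r': (1 2 4 5 6)
  after f: (1 2 4 5 6 3)
  after r: (3 6)
  after r: (1 6 3 5 4 2)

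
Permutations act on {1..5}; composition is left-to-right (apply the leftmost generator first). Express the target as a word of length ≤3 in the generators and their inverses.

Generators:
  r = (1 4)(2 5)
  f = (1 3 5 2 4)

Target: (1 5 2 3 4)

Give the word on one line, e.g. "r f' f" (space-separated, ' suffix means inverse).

  after r': (1 4)(2 5)
  after f': (1 2 3)
  after r': (1 5 2 3 4)

r' f' r'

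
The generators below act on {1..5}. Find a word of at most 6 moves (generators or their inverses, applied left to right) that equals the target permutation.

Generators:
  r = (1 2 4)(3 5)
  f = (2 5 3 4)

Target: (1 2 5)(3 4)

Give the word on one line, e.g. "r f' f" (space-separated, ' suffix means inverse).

f f f r' f

  after f: (2 5 3 4)
  after f: (2 3)(4 5)
  after f: (2 4 3 5)
  after r': (1 4 5)
  after f: (1 2 5)(3 4)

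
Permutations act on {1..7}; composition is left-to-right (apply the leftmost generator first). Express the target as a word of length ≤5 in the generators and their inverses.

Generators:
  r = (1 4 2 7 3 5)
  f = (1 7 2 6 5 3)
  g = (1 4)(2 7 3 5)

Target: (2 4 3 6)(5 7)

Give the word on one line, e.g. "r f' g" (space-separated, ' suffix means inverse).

  after r': (1 5 3 7 2 4)
  after g': (1 3 2)(5 7)
  after g': (1 7 3 5 2 4)
  after f': (2 4 3 6)(5 7)

r' g' g' f'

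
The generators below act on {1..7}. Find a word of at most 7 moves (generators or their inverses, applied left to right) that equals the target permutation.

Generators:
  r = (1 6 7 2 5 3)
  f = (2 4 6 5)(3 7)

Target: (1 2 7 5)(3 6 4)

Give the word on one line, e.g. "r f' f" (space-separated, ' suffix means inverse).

r' r' f r f

  after r': (1 3 5 2 7 6)
  after r': (1 5 7)(2 6 3)
  after f: (1 2 5 3 4 6 7)
  after r: (1 5)(2 3 4 7 6)
  after f: (1 2 7 5)(3 6 4)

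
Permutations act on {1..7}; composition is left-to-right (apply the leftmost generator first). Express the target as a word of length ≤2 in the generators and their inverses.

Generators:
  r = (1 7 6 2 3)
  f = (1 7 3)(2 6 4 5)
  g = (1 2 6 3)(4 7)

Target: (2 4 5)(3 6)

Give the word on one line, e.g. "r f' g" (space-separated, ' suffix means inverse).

r' f

  after r': (1 3 2 6 7)
  after f: (2 4 5)(3 6)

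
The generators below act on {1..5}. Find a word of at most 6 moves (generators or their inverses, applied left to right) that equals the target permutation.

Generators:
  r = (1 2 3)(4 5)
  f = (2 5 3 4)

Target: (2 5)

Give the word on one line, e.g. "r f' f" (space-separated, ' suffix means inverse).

  after r': (1 3 2)(4 5)
  after f': (1 5 3 4 2)
  after r: (1 4 3 5)
  after f': (1 3 2 4 5)
  after r: (2 5)

r' f' r f' r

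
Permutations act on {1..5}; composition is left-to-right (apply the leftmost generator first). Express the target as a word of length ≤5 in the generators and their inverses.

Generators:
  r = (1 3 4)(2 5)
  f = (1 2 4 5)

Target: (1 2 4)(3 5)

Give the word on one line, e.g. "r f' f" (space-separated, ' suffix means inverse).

r' f r'

  after r': (1 4 3)(2 5)
  after f: (1 5 4 3 2)
  after r': (1 2 4)(3 5)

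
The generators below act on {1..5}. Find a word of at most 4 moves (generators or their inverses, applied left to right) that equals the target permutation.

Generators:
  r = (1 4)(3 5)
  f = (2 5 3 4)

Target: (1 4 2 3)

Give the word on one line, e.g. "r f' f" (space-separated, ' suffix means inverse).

f r

  after f: (2 5 3 4)
  after r: (1 4 2 3)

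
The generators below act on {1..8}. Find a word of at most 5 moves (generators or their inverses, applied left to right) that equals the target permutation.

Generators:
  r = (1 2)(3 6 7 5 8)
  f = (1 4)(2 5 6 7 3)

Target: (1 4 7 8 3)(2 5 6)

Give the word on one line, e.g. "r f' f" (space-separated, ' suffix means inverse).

  after f: (1 4)(2 5 6 7 3)
  after r': (1 4 2 7 8 5 3)
  after f': (2 6 5 7 8)(3 4)
  after f': (1 4 7 8 3)(2 5 6)

f r' f' f'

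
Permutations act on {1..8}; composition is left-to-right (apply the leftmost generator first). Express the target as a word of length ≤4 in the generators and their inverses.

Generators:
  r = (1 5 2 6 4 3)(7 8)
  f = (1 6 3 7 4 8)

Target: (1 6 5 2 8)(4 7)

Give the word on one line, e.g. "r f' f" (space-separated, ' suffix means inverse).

f' r f' f'

  after f': (1 8 4 7 3 6)
  after r: (1 7)(2 6 5)(3 4 8)
  after f': (1 3 7 8 6 5 2)
  after f': (1 6 5 2 8)(4 7)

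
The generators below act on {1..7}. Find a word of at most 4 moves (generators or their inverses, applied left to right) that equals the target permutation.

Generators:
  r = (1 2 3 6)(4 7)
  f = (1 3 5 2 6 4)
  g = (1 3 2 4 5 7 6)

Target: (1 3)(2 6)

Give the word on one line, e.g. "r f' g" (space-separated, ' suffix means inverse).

  after r': (1 6 3 2)(4 7)
  after r': (1 3)(2 6)

r' r'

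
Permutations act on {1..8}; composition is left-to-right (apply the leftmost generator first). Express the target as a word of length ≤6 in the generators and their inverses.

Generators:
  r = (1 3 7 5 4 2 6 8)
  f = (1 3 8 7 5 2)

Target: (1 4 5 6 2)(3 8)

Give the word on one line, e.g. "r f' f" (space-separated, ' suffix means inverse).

r f f r r

  after r: (1 3 7 5 4 2 6 8)
  after f: (1 8 3 5 4)(2 6 7)
  after f: (1 7)(2 6 5 4 3)
  after r: (1 5 2 8)(3 6 4 7)
  after r: (1 4 5 6 2)(3 8)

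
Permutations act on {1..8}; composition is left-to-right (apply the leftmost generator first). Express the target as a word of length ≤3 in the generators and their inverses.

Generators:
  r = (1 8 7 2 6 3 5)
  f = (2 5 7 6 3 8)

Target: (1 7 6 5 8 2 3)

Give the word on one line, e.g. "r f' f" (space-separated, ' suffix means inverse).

r r

  after r: (1 8 7 2 6 3 5)
  after r: (1 7 6 5 8 2 3)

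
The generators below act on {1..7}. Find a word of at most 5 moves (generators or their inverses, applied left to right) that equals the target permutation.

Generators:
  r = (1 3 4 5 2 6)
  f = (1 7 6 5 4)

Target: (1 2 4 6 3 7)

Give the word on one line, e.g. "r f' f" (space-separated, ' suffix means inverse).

f f r' f

  after f: (1 7 6 5 4)
  after f: (1 6 4 7 5)
  after r': (1 2 5 6 3)(4 7)
  after f: (1 2 4 6 3 7)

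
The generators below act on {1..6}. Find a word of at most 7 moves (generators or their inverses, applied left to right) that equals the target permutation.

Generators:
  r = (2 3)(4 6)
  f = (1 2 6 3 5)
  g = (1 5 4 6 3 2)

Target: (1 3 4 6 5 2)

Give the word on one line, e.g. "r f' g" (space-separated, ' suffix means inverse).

  after r: (2 3)(4 6)
  after f: (1 2 5)(3 6 4)
  after g': (1 3 4 6 5 2)
  after r': (1 2)(3 6 5)
  after r': (1 3 4 6 5 2)

r f g' r' r'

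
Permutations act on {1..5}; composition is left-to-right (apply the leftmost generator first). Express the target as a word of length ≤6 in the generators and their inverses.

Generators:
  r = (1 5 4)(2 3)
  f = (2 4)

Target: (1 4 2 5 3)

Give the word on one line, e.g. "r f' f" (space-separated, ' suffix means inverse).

  after f: (2 4)
  after r: (1 5 4 3 2)
  after f': (1 5 2)(3 4)
  after r: (1 4 2 5 3)

f r f' r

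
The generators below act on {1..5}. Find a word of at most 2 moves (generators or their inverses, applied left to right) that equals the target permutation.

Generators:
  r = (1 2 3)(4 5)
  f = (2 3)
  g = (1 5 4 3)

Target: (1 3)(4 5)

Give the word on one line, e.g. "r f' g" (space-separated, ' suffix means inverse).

f' r'

  after f': (2 3)
  after r': (1 3)(4 5)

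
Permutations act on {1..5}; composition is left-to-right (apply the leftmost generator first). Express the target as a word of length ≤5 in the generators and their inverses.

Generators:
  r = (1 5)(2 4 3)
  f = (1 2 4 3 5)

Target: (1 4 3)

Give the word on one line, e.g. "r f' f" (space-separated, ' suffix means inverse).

f' r' f' f' r'

  after f': (1 5 3 4 2)
  after r': (2 5 4 3)
  after f': (1 5 2 3)
  after f': (1 3 5)(2 4)
  after r': (1 4 3)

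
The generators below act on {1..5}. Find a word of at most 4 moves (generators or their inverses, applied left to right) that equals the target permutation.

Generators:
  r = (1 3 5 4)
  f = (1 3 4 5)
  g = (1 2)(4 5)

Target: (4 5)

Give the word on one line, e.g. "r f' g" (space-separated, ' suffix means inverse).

f r f

  after f: (1 3 4 5)
  after r: (1 5 3)
  after f: (4 5)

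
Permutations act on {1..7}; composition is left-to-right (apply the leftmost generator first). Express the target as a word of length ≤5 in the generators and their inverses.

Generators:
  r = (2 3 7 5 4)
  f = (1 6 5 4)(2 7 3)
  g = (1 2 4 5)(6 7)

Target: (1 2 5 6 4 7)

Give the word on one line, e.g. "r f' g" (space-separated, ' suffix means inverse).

  after f': (1 4 5 6)(2 3 7)
  after r': (1 5 6)(4 7)
  after g': (1 4 6 5 7 2)
  after g': (1 2 5 6 4 7)

f' r' g' g'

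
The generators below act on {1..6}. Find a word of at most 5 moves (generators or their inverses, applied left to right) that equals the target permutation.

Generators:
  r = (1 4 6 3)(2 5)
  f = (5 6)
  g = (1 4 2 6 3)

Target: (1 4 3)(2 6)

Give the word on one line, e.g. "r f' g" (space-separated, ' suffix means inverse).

g r' f r

  after g: (1 4 2 6 3)
  after r': (2 4 5)
  after f: (2 4 6 5)
  after r: (1 4 3)(2 6)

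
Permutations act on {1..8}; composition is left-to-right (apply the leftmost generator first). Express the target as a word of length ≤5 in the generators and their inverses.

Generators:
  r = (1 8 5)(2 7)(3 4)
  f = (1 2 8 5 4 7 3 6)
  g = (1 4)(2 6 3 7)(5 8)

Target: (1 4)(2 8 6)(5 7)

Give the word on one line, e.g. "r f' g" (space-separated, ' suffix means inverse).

f r f'

  after f: (1 2 8 5 4 7 3 6)
  after r: (1 7 4 2 5 3 6 8)
  after f': (1 4)(2 8 6)(5 7)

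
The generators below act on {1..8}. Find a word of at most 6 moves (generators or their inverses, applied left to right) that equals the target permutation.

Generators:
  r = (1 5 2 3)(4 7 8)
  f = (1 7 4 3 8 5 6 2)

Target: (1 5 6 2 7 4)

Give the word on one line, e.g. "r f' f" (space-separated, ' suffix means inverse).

r f r' r' f'

  after r: (1 5 2 3)(4 7 8)
  after f: (1 6 2 8 3 7 5)
  after r': (1 6 5 3 4 8 2 7)
  after r': (1 6)(2 4 7 3 8 5)
  after f': (1 5 6 2 7 4)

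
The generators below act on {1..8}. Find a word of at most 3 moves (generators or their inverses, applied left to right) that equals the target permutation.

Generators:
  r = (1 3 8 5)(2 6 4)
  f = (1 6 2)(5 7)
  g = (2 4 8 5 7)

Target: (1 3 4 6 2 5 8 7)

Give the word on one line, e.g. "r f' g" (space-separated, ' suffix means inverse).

  after g': (2 7 5 8 4)
  after r: (1 3 8 2 7)(4 6)
  after g': (1 3 4 6 2 5 8 7)

g' r g'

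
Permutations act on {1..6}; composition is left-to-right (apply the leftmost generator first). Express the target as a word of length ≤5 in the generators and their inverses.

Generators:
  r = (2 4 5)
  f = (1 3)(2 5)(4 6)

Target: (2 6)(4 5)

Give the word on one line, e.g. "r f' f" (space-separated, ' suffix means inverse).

  after f': (1 3)(2 5)(4 6)
  after r': (1 3)(2 4 6)
  after f: (2 6 5)
  after r': (2 6 4)
  after r': (2 6)(4 5)

f' r' f r' r'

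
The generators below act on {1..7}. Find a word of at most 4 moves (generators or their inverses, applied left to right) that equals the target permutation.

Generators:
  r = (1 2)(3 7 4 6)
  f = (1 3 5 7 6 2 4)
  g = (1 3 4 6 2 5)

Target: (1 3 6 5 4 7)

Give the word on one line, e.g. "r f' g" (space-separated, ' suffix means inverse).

  after g': (1 5 2 6 4 3)
  after r': (1 5)(2 4 6 7 3)
  after f': (1 3 6 5 4 7)

g' r' f'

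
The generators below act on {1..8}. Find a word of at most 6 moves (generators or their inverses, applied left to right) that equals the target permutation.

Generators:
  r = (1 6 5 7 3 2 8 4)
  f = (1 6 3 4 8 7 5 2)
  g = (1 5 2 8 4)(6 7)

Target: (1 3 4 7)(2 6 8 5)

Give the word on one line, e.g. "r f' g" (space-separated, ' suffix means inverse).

  after g': (1 4 8 2 5)(6 7)
  after f: (1 8)(3 4 7)(5 6)
  after f: (1 7 4 5 3 8 6 2)
  after r: (1 3 4 7)(2 6 8 5)

g' f f r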